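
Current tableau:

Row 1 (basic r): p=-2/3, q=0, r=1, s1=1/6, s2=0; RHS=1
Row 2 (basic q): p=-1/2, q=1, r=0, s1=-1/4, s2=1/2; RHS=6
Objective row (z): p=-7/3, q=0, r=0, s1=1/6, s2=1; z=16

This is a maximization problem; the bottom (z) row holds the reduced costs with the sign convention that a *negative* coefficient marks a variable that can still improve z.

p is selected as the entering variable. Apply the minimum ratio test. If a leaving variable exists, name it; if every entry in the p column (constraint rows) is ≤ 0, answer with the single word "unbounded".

p-column entries: row 1: -2/3, row 2: -1/2. All ≤ 0, so p can increase without bound; the LP is unbounded in this direction.

unbounded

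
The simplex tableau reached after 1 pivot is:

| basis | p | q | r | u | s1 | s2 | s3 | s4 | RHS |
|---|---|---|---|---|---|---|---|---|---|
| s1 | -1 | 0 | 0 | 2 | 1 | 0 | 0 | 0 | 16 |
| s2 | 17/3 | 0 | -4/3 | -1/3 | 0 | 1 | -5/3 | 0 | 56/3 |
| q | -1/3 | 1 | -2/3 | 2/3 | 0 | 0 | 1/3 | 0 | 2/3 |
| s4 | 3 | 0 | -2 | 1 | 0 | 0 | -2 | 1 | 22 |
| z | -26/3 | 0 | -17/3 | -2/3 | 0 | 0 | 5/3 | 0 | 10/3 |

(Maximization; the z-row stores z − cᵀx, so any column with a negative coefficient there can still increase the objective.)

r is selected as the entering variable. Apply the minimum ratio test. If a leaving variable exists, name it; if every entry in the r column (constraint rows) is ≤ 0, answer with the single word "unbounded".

unbounded

r-column entries: row 1: 0, row 2: -4/3, row 3: -2/3, row 4: -2. All ≤ 0, so r can increase without bound; the LP is unbounded in this direction.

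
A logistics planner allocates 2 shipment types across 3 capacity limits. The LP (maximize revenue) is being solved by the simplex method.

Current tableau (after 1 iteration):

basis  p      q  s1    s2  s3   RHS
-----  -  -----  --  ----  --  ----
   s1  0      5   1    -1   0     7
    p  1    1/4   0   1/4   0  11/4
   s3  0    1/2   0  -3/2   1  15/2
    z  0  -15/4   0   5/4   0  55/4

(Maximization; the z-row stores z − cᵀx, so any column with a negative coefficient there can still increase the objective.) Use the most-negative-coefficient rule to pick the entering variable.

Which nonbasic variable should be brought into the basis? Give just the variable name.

q

Objective-row coefficients: p: 0, q: -15/4, s1: 0, s2: 5/4, s3: 0.
The most negative is -15/4 in column q, so q enters.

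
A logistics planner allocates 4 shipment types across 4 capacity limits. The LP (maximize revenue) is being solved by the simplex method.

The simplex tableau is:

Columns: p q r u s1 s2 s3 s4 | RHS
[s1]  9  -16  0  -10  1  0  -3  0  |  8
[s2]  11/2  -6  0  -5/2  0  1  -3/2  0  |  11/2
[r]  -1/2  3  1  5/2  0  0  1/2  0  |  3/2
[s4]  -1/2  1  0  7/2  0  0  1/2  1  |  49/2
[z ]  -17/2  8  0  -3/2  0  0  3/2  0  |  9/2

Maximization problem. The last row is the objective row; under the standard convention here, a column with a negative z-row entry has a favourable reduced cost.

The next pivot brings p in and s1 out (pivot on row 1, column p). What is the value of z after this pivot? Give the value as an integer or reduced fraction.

Minimum ratio for p: 8/9 = 8/9.
z changes by −(z-row coeff of p)·ratio = −(-17/2)·(8/9) = 68/9.
New z = 9/2 + (68/9) = 217/18.

217/18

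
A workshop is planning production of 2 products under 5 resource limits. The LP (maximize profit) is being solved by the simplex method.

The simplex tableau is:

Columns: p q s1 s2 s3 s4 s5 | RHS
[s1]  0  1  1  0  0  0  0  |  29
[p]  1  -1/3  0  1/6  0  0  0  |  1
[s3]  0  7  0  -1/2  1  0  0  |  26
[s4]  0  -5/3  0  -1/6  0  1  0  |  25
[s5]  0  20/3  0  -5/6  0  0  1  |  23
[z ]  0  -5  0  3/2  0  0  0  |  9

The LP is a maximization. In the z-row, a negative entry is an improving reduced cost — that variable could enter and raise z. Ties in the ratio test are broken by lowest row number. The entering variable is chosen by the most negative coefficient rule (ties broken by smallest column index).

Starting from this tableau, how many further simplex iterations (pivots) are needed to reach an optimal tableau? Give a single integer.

pivot: q in, s5 out → z = 105/4
No improving column remains; optimal.

1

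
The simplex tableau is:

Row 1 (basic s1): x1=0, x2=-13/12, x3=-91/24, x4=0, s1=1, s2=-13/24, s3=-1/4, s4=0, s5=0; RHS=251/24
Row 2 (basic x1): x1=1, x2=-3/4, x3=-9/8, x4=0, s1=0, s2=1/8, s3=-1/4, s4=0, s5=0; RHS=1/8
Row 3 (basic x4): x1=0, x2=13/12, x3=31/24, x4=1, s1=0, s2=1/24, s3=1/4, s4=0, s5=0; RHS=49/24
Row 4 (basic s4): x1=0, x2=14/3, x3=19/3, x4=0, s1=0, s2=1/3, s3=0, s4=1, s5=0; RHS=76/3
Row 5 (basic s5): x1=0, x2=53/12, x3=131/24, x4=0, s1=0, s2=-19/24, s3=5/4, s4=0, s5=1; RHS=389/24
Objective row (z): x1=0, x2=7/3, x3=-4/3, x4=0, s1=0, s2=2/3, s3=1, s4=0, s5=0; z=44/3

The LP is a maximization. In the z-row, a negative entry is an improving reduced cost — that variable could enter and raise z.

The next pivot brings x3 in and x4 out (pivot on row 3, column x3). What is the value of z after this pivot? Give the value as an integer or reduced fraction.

520/31

Minimum ratio for x3: (49/24)/(31/24) = 49/31.
z changes by −(z-row coeff of x3)·ratio = −(-4/3)·(49/31) = 196/93.
New z = 44/3 + (196/93) = 520/31.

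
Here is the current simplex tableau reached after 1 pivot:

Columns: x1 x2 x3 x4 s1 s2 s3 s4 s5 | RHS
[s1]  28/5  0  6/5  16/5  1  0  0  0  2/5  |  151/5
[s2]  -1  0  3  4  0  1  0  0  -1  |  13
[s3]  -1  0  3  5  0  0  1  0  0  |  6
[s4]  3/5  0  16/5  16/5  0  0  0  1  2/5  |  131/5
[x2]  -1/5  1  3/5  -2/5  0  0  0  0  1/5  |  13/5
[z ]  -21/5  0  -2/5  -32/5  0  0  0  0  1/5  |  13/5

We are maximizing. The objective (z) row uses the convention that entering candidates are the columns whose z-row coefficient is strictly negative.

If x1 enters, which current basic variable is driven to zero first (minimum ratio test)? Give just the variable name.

Ratios: row 1 (s1): (151/5)/(28/5) = 151/28; row 2 (s2): entry -1 ≤ 0, skip; row 3 (s3): entry -1 ≤ 0, skip; row 4 (s4): (131/5)/(3/5) = 131/3; row 5 (x2): entry -1/5 ≤ 0, skip.
Minimum ratio 151/28 is in the s1 row, so s1 leaves.

s1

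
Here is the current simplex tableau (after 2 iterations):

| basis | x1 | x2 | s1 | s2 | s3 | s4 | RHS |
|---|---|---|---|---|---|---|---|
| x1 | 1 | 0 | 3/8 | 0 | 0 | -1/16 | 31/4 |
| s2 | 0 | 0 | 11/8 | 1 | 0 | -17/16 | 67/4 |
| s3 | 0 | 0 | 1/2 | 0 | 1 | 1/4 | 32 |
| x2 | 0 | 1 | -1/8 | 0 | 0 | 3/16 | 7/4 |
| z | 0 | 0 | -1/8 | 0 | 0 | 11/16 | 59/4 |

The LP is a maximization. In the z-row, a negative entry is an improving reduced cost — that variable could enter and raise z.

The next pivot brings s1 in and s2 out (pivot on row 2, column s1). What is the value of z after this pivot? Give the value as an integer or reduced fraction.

179/11

Minimum ratio for s1: (67/4)/(11/8) = 134/11.
z changes by −(z-row coeff of s1)·ratio = −(-1/8)·(134/11) = 67/44.
New z = 59/4 + (67/44) = 179/11.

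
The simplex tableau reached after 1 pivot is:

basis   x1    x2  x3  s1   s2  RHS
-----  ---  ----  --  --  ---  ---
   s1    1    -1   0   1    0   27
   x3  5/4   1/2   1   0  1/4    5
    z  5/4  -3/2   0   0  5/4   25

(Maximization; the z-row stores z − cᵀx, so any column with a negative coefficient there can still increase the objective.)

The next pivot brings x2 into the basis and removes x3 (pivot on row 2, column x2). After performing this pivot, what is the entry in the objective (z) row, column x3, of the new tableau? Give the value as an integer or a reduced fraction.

3

Pivot element is row 2, column x2: 1/2.
Normalize row 2: new (row 2, x3) = 1/(1/2) = 2.
z-row ← z-row − (-3/2)·(new row 2): 0 − (-3/2)·2 = 3.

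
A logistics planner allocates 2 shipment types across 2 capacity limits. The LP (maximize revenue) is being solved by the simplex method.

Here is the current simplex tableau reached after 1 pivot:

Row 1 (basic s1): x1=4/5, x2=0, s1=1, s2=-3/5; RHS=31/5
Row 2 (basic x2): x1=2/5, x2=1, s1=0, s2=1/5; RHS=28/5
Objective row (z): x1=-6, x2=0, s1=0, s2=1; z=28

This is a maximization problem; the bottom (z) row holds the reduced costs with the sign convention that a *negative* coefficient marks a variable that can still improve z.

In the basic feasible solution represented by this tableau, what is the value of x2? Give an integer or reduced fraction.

x2 is basic (row 2); its value is the RHS of that row: 28/5.

28/5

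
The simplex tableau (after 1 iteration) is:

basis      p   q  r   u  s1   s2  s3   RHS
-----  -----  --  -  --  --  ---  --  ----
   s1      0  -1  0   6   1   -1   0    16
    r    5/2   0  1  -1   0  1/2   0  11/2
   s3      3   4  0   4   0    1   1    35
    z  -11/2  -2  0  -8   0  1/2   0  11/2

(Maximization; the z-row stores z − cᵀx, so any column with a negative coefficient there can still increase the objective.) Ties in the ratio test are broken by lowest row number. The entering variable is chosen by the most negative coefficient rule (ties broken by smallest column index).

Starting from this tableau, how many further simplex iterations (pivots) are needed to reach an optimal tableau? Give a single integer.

pivot: u in, s1 out → z = 161/6
pivot: p in, r out → z = 224/5
pivot: q in, s3 out → z = 4077/73
No improving column remains; optimal.

3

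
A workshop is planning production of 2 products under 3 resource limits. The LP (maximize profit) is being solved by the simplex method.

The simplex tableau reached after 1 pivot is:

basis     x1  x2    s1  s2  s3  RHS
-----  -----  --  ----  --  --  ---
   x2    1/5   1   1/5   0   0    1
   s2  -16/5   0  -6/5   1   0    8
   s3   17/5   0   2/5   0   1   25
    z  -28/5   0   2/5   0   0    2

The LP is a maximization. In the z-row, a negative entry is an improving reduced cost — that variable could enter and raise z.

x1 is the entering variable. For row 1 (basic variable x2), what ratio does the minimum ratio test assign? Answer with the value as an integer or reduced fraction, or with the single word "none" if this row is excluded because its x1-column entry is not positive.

Ratio = RHS / (x1 entry) = 1 / (1/5) = 5.

5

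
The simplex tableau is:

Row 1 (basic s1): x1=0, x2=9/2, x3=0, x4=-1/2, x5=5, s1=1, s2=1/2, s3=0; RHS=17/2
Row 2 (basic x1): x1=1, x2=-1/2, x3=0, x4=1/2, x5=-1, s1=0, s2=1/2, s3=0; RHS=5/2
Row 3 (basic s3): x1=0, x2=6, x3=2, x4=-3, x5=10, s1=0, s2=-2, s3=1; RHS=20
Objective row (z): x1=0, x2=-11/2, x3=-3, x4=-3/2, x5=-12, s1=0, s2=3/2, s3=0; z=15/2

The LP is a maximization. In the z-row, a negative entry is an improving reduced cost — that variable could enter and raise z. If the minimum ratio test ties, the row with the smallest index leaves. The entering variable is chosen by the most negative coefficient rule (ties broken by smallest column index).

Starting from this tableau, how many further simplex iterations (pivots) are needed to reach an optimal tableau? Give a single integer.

3

pivot: x5 in, s1 out → z = 279/10
pivot: x3 in, s3 out → z = 162/5
pivot: x4 in, x1 out → z = 369/4
No improving column remains; optimal.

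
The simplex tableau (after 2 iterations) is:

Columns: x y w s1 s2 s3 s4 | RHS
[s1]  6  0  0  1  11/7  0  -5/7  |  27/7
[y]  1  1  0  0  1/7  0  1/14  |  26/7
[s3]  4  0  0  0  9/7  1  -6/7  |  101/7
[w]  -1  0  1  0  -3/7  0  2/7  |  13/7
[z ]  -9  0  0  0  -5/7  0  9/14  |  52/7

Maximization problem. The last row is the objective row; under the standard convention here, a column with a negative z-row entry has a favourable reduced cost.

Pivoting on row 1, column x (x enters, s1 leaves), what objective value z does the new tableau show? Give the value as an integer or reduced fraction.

Minimum ratio for x: (27/7)/6 = 9/14.
z changes by −(z-row coeff of x)·ratio = −(-9)·(9/14) = 81/14.
New z = 52/7 + (81/14) = 185/14.

185/14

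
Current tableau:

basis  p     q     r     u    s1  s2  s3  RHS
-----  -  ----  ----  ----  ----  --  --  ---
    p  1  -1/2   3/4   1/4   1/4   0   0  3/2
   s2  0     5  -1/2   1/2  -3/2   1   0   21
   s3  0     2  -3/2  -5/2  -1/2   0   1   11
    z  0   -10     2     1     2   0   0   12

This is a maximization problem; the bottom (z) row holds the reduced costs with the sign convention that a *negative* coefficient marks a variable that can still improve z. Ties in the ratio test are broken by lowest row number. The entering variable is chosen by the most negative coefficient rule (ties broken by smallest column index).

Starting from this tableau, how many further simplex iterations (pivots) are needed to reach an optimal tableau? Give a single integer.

3

pivot: q in, s2 out → z = 54
pivot: s1 in, s3 out → z = 80
pivot: u in, p out → z = 265/3
No improving column remains; optimal.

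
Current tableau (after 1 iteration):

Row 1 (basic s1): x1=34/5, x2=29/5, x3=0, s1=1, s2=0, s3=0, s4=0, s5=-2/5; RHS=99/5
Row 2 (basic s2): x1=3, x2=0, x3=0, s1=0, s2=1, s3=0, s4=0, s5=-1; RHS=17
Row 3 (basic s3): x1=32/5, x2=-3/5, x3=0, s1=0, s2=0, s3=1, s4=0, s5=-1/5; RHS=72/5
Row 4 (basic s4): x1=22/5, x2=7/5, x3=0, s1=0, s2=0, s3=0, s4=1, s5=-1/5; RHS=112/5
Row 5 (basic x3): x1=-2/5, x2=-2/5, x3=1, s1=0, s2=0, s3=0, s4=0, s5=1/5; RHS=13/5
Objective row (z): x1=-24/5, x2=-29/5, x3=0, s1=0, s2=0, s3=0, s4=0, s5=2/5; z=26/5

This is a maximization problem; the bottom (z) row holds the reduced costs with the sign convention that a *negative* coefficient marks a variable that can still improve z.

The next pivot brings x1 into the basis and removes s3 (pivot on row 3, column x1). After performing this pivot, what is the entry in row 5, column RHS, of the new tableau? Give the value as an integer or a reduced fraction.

7/2

Pivot element is row 3, column x1: 32/5.
Normalize row 3: new (row 3, RHS) = (72/5)/(32/5) = 9/4.
row 5 ← row 5 − (-2/5)·(new row 3): 13/5 − (-2/5)·(9/4) = 7/2.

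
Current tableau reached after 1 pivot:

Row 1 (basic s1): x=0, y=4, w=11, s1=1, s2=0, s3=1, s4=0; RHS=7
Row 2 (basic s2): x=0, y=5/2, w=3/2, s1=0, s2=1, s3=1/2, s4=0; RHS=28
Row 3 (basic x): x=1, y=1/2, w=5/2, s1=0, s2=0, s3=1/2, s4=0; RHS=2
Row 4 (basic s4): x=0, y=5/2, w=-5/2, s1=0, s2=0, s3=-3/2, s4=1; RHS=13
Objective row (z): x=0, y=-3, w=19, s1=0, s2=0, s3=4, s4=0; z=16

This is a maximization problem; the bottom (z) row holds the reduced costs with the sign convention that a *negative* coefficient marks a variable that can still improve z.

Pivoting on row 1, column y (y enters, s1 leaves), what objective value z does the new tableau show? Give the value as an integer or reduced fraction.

85/4

Minimum ratio for y: 7/4 = 7/4.
z changes by −(z-row coeff of y)·ratio = −(-3)·(7/4) = 21/4.
New z = 16 + (21/4) = 85/4.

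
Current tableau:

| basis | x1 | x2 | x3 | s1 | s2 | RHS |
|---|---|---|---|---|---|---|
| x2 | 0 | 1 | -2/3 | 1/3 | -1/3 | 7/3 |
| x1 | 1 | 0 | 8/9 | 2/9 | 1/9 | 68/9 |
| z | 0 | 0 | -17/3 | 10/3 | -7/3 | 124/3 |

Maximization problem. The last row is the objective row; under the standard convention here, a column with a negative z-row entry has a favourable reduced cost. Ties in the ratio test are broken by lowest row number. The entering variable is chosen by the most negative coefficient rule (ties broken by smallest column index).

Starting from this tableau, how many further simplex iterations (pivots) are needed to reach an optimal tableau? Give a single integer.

pivot: x3 in, x1 out → z = 179/2
pivot: s2 in, x3 out → z = 200
No improving column remains; optimal.

2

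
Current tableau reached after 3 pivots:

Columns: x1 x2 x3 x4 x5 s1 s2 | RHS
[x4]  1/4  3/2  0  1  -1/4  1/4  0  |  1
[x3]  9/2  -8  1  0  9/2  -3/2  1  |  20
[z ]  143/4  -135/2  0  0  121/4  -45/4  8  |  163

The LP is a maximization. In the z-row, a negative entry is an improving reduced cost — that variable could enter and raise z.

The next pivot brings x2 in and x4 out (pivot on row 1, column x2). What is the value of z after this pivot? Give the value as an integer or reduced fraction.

Minimum ratio for x2: 1/(3/2) = 2/3.
z changes by −(z-row coeff of x2)·ratio = −(-135/2)·(2/3) = 45.
New z = 163 + 45 = 208.

208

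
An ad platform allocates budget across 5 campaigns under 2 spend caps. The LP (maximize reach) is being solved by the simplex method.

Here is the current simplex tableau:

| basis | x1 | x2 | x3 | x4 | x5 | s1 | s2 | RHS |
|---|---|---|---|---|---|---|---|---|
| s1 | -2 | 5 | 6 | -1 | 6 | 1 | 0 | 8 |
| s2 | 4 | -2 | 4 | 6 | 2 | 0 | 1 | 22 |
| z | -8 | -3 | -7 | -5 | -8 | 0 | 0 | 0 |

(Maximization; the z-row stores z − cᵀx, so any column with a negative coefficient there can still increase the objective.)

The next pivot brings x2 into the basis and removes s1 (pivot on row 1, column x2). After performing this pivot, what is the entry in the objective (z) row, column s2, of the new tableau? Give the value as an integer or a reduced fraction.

Pivot element is row 1, column x2: 5.
Normalize row 1: new (row 1, s2) = 0/5 = 0.
z-row ← z-row − (-3)·(new row 1): 0 − (-3)·0 = 0.

0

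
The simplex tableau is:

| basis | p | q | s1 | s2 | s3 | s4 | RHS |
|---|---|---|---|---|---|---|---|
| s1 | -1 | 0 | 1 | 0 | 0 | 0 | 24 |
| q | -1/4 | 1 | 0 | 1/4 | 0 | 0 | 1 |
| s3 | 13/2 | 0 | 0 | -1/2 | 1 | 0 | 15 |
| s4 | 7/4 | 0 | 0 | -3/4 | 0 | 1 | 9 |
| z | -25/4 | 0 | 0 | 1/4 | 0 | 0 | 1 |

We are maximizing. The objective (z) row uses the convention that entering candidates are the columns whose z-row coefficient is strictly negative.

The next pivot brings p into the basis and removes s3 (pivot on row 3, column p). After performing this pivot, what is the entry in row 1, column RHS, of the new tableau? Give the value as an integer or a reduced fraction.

342/13

Pivot element is row 3, column p: 13/2.
Normalize row 3: new (row 3, RHS) = 15/(13/2) = 30/13.
row 1 ← row 1 − (-1)·(new row 3): 24 − (-1)·(30/13) = 342/13.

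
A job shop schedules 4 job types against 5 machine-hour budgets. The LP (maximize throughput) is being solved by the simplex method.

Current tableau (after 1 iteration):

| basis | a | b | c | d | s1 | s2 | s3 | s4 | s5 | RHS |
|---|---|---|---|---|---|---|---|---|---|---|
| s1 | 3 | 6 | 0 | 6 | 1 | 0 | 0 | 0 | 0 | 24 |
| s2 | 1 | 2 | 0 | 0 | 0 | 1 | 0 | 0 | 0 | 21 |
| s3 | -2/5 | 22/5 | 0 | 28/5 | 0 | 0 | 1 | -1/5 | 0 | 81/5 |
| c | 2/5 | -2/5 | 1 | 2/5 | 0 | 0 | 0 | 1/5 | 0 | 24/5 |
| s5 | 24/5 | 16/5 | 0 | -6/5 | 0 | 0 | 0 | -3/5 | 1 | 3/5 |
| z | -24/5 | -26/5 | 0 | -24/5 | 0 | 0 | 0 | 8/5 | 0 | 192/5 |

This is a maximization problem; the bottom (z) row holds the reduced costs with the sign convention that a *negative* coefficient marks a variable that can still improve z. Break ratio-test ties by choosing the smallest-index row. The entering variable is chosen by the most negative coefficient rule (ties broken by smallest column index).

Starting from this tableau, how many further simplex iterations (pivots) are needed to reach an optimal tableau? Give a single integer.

3

pivot: b in, s5 out → z = 315/8
pivot: d in, s3 out → z = 1557/29
pivot: a in, b out → z = 624/11
No improving column remains; optimal.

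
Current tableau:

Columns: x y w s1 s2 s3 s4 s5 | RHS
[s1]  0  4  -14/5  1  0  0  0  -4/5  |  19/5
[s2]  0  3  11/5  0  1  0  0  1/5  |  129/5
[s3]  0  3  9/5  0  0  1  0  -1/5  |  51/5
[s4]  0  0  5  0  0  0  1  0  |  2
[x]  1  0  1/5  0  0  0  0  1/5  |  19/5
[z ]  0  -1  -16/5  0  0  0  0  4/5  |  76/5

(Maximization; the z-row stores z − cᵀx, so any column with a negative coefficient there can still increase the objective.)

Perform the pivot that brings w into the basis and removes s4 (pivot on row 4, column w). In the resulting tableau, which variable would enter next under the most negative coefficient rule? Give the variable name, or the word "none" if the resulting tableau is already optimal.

Pivot element 5. New z-row = old z-row − (-16/5)·(row 4/5).
Updated z-row coefficients: x: 0, y: -1, w: 0, s1: 0, s2: 0, s3: 0, s4: 16/25, s5: 4/5.
The most negative is -1 in column y, so y would enter next.

y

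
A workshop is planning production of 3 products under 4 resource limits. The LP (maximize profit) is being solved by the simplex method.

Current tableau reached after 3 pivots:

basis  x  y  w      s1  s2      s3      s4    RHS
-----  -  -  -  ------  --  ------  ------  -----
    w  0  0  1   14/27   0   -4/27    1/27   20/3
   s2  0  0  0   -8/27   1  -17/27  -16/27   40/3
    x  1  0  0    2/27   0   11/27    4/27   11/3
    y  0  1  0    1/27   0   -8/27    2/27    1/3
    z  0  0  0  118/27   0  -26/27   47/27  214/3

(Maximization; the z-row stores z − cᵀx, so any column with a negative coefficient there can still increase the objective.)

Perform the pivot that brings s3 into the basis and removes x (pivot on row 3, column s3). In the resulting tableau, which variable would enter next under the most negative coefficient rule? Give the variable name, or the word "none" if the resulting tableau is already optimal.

Pivot element 11/27. New z-row = old z-row − (-26/27)·(row 3/(11/27)).
Updated z-row coefficients: x: 26/11, y: 0, w: 0, s1: 50/11, s2: 0, s3: 0, s4: 23/11.
No coefficient is strictly negative; the tableau after this pivot is optimal.

none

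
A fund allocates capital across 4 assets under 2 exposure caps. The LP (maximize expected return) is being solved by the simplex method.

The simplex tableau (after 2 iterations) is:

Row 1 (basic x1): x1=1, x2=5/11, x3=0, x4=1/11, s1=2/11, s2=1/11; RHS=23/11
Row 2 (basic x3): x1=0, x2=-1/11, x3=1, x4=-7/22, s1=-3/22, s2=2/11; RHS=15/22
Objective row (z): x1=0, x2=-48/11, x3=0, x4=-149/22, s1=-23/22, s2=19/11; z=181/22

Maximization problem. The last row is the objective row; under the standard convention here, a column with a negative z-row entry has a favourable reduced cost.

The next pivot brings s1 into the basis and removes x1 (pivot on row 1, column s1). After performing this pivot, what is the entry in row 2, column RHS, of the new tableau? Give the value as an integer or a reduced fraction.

9/4

Pivot element is row 1, column s1: 2/11.
Normalize row 1: new (row 1, RHS) = (23/11)/(2/11) = 23/2.
row 2 ← row 2 − (-3/22)·(new row 1): 15/22 − (-3/22)·(23/2) = 9/4.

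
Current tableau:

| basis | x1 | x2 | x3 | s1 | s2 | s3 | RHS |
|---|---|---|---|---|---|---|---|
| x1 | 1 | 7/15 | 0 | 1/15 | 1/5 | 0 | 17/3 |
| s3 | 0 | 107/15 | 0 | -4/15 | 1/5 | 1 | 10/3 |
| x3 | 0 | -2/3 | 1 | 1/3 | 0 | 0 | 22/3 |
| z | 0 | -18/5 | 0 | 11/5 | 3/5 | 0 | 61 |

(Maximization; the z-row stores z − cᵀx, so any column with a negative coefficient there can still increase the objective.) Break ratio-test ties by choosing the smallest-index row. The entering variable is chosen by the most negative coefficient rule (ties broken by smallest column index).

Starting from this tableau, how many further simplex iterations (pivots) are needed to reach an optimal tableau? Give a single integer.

1

pivot: x2 in, s3 out → z = 6707/107
No improving column remains; optimal.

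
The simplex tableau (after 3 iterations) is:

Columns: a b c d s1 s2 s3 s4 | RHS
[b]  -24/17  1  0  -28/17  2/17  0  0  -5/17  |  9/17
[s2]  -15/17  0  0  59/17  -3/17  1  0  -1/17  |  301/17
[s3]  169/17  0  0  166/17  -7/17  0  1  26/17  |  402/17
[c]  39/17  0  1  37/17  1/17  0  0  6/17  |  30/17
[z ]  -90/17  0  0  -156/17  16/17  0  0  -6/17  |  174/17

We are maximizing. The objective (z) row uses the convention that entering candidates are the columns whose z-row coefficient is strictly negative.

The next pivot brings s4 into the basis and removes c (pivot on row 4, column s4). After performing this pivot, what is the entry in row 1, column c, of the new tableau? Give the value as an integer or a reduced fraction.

Pivot element is row 4, column s4: 6/17.
Normalize row 4: new (row 4, c) = 1/(6/17) = 17/6.
row 1 ← row 1 − (-5/17)·(new row 4): 0 − (-5/17)·(17/6) = 5/6.

5/6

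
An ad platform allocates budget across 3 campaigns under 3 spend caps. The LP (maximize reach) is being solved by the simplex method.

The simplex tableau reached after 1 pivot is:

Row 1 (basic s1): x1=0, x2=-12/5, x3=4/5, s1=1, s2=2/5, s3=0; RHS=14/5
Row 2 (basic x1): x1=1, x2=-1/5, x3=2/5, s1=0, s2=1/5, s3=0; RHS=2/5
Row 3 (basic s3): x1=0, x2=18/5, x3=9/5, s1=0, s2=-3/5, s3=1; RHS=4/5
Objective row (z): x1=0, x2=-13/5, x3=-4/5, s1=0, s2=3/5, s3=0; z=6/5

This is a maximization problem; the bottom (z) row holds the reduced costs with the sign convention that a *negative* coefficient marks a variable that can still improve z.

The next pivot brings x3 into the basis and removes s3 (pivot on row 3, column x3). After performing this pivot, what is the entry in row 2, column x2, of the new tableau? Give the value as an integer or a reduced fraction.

-1

Pivot element is row 3, column x3: 9/5.
Normalize row 3: new (row 3, x2) = (18/5)/(9/5) = 2.
row 2 ← row 2 − (2/5)·(new row 3): -1/5 − (2/5)·2 = -1.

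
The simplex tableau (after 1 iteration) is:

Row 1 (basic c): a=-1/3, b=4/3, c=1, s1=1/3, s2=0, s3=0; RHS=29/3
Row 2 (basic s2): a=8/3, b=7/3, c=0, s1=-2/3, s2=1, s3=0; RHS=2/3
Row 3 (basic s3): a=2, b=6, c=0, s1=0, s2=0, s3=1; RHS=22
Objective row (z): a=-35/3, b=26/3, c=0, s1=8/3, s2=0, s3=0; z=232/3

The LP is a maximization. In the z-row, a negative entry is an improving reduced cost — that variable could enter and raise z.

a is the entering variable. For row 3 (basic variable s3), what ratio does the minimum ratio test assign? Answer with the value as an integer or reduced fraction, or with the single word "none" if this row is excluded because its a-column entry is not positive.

Ratio = RHS / (a entry) = 22 / 2 = 11.

11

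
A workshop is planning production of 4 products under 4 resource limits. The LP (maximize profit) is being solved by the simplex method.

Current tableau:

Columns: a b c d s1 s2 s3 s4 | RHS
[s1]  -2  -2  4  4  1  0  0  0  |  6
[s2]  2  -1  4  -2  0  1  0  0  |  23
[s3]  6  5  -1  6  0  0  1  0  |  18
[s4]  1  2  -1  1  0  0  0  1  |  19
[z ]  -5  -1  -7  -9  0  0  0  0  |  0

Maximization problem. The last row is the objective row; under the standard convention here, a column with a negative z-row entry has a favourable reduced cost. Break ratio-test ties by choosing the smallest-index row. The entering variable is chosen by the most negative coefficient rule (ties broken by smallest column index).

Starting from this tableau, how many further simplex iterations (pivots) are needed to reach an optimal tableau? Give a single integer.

3

pivot: d in, s1 out → z = 27/2
pivot: a in, s3 out → z = 23
pivot: c in, d out → z = 447/11
No improving column remains; optimal.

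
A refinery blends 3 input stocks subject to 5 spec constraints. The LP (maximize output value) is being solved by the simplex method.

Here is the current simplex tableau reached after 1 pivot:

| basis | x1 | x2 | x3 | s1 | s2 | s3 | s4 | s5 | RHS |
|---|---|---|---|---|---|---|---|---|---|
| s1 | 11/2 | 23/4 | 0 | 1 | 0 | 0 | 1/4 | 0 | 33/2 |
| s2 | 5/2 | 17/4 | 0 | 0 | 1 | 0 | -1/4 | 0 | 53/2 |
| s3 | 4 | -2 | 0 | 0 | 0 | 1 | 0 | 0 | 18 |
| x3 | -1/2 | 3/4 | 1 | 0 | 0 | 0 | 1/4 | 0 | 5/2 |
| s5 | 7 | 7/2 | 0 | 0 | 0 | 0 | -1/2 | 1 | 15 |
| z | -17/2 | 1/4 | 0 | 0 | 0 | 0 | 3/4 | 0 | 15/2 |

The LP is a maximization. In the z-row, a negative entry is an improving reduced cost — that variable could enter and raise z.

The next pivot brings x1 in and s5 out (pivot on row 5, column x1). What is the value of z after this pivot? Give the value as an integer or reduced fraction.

180/7

Minimum ratio for x1: 15/7 = 15/7.
z changes by −(z-row coeff of x1)·ratio = −(-17/2)·(15/7) = 255/14.
New z = 15/2 + (255/14) = 180/7.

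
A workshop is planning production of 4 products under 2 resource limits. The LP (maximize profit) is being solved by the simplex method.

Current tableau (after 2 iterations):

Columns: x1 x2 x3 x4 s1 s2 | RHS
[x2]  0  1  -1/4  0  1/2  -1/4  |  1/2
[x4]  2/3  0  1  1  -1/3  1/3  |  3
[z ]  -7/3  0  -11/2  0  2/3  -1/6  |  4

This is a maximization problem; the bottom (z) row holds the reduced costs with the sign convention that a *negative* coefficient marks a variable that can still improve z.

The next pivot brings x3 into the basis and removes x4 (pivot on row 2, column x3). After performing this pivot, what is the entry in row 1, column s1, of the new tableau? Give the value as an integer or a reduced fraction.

Pivot element is row 2, column x3: 1.
Normalize row 2: new (row 2, s1) = (-1/3)/1 = -1/3.
row 1 ← row 1 − (-1/4)·(new row 2): 1/2 − (-1/4)·(-1/3) = 5/12.

5/12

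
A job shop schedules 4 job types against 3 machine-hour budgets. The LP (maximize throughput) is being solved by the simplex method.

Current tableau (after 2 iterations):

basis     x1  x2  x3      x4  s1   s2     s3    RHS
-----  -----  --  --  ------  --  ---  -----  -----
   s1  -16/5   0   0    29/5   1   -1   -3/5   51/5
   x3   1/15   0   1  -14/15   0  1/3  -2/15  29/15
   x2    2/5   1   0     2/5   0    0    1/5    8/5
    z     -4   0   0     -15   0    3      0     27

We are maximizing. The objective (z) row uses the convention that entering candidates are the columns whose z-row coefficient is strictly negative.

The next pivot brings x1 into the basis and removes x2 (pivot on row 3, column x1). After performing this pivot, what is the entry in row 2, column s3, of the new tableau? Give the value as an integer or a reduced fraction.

-1/6

Pivot element is row 3, column x1: 2/5.
Normalize row 3: new (row 3, s3) = (1/5)/(2/5) = 1/2.
row 2 ← row 2 − (1/15)·(new row 3): -2/15 − (1/15)·(1/2) = -1/6.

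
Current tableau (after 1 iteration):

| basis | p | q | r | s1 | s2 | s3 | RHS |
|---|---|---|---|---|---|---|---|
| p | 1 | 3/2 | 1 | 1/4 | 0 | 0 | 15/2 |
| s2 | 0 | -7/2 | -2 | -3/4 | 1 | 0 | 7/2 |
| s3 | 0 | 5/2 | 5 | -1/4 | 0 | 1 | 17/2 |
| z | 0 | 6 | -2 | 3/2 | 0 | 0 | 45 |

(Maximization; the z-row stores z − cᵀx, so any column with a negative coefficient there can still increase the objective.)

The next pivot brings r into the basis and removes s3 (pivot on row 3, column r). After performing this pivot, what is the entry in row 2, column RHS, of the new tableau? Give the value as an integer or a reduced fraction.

69/10

Pivot element is row 3, column r: 5.
Normalize row 3: new (row 3, RHS) = (17/2)/5 = 17/10.
row 2 ← row 2 − (-2)·(new row 3): 7/2 − (-2)·(17/10) = 69/10.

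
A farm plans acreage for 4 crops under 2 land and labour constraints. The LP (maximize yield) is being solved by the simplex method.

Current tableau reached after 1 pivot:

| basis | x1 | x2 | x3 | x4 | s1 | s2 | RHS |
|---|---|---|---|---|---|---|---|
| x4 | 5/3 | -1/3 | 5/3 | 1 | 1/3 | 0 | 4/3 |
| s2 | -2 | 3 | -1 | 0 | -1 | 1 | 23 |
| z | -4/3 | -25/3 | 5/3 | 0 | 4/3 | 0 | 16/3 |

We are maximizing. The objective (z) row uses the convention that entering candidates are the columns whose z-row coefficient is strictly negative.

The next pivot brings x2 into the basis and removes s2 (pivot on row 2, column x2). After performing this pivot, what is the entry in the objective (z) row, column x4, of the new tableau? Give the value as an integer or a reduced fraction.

0

Pivot element is row 2, column x2: 3.
Normalize row 2: new (row 2, x4) = 0/3 = 0.
z-row ← z-row − (-25/3)·(new row 2): 0 − (-25/3)·0 = 0.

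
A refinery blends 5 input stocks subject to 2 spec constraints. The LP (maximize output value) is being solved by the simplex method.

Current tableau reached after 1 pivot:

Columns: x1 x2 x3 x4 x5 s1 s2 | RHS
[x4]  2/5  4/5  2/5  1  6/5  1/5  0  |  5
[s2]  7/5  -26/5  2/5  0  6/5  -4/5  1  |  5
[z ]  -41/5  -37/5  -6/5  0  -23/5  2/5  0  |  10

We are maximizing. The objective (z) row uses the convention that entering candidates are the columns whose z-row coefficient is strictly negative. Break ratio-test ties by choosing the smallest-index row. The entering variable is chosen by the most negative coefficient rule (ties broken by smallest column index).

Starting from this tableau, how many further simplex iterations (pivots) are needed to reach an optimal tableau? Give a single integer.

2

pivot: x1 in, s2 out → z = 275/7
pivot: x2 in, x4 out → z = 1575/16
No improving column remains; optimal.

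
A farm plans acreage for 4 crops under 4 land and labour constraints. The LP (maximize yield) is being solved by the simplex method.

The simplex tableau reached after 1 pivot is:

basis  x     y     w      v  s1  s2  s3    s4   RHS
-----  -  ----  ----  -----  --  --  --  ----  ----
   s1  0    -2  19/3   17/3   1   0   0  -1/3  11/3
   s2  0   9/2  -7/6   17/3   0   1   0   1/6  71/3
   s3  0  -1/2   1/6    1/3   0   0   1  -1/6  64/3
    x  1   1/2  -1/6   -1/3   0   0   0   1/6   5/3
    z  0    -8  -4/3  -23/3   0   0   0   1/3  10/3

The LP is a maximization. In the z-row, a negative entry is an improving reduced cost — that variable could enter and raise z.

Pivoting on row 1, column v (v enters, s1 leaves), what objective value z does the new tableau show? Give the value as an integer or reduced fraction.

141/17

Minimum ratio for v: (11/3)/(17/3) = 11/17.
z changes by −(z-row coeff of v)·ratio = −(-23/3)·(11/17) = 253/51.
New z = 10/3 + (253/51) = 141/17.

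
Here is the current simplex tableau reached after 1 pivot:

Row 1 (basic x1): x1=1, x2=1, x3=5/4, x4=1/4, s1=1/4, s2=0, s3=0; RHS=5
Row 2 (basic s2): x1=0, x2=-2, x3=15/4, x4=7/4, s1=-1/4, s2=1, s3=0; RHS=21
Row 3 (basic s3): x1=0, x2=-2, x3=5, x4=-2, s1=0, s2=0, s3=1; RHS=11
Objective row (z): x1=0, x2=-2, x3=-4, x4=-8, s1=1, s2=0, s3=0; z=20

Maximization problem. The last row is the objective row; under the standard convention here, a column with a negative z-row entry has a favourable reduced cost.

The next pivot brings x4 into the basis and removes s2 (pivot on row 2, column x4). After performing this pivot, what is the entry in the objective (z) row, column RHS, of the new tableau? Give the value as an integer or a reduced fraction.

116

Pivot element is row 2, column x4: 7/4.
Normalize row 2: new (row 2, RHS) = 21/(7/4) = 12.
z-row ← z-row − (-8)·(new row 2): 20 − (-8)·12 = 116.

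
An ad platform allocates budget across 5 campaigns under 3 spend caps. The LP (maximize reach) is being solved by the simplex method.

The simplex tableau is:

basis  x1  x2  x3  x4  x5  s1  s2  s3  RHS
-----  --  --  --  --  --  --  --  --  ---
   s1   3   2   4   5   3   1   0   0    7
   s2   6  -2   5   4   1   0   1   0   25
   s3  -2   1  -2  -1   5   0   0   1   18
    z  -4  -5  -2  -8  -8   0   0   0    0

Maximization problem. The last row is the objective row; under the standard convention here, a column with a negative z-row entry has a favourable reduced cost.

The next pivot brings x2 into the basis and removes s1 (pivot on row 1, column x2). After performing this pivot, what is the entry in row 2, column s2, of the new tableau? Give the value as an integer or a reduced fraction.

Pivot element is row 1, column x2: 2.
Normalize row 1: new (row 1, s2) = 0/2 = 0.
row 2 ← row 2 − (-2)·(new row 1): 1 − (-2)·0 = 1.

1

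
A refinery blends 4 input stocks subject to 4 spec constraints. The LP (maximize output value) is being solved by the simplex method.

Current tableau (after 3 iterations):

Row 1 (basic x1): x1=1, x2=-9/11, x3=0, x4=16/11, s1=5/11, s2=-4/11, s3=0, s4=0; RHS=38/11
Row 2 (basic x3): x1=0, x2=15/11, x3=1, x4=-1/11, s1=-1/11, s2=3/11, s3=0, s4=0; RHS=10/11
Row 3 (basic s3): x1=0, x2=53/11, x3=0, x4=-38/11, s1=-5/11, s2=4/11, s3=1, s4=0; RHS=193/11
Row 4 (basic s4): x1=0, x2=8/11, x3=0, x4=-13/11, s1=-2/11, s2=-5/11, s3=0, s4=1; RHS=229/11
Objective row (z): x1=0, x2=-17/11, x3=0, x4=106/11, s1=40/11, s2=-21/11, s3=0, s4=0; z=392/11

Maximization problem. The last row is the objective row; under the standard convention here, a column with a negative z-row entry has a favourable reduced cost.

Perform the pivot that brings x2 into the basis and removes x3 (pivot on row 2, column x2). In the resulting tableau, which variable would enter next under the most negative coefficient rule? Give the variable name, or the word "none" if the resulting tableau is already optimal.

Pivot element 15/11. New z-row = old z-row − (-17/11)·(row 2/(15/11)).
Updated z-row coefficients: x1: 0, x2: 0, x3: 17/15, x4: 143/15, s1: 53/15, s2: -8/5, s3: 0, s4: 0.
The most negative is -8/5 in column s2, so s2 would enter next.

s2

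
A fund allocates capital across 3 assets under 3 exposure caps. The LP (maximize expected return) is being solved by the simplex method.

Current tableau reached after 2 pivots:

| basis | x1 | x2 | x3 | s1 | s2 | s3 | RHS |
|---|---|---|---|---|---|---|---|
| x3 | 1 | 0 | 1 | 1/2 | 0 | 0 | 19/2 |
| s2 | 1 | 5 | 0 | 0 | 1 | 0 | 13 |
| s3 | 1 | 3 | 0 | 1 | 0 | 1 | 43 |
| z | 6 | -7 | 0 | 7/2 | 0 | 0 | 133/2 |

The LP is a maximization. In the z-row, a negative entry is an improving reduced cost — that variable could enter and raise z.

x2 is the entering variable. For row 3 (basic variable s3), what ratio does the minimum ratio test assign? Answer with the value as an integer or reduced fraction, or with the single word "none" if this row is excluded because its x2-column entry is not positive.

Ratio = RHS / (x2 entry) = 43 / 3 = 43/3.

43/3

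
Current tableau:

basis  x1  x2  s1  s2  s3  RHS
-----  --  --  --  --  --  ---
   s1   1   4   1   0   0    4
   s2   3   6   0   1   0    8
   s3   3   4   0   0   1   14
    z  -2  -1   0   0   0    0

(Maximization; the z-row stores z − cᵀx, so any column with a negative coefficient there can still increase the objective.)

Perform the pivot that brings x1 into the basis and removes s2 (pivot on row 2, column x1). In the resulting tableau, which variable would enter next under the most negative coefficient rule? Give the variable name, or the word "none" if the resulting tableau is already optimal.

Pivot element 3. New z-row = old z-row − (-2)·(row 2/3).
Updated z-row coefficients: x1: 0, x2: 3, s1: 0, s2: 2/3, s3: 0.
No coefficient is strictly negative; the tableau after this pivot is optimal.

none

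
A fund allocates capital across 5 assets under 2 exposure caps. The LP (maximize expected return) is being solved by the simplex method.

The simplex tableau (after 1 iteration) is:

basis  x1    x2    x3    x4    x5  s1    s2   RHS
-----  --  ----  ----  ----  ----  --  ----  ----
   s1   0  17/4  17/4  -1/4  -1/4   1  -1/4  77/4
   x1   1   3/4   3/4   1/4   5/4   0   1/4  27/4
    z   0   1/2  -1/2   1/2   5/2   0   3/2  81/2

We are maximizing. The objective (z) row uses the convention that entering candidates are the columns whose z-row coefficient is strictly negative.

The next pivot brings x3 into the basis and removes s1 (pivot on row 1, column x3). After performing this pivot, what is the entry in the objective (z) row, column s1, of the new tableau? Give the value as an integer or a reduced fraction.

2/17

Pivot element is row 1, column x3: 17/4.
Normalize row 1: new (row 1, s1) = 1/(17/4) = 4/17.
z-row ← z-row − (-1/2)·(new row 1): 0 − (-1/2)·(4/17) = 2/17.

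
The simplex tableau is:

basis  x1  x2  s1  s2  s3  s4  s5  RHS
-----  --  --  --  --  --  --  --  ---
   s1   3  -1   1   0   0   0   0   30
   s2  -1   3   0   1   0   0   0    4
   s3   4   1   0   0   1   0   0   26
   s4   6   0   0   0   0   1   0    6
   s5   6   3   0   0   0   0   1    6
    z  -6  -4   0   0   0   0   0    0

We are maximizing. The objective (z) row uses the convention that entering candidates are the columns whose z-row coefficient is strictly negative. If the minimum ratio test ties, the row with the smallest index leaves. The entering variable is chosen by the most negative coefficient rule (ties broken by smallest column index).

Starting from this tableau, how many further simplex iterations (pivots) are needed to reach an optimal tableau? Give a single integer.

3

pivot: x1 in, s4 out → z = 6
pivot: x2 in, s5 out → z = 6
pivot: s4 in, s2 out → z = 52/7
No improving column remains; optimal.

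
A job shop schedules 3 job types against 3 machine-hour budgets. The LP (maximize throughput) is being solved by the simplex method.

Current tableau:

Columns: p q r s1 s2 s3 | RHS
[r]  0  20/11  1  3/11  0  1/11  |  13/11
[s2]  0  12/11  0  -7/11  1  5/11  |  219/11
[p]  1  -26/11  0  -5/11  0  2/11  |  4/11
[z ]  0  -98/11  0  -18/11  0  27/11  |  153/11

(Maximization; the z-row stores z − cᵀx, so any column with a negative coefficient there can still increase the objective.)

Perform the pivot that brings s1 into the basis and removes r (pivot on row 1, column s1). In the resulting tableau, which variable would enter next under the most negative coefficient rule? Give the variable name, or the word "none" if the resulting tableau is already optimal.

Pivot element 3/11. New z-row = old z-row − (-18/11)·(row 1/(3/11)).
Updated z-row coefficients: p: 0, q: 2, r: 6, s1: 0, s2: 0, s3: 3.
No coefficient is strictly negative; the tableau after this pivot is optimal.

none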